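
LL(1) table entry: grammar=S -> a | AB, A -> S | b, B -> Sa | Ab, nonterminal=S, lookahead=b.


For [S, b]: 'b' ∈ FIRST(AB)
Entry: S -> AB


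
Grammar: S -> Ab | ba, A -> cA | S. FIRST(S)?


Per alternative of S: FIRST(Ab) = {b, c}; FIRST(ba) = {b}
FIRST(S) = {b, c}


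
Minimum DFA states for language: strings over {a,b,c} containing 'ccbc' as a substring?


KMP-style automaton: 4 progress states + 1 absorbing accept = 5
Minimal DFA: 5 states


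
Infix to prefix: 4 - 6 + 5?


left-to-right (same/higher precedence on left): tree is (+ (- 4 6) 5)
Prefix: + - 4 6 5


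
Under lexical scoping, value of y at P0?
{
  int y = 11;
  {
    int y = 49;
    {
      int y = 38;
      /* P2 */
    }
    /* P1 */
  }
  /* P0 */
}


y declared in the same block as P0
y = 11


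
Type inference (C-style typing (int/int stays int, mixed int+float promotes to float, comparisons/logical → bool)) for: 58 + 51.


Operand types: int + int
Rule: mixed int/float promotes to float; int/int stays int
Result type: int


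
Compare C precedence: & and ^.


'&' is bitwise AND (level 5); '^' is bitwise XOR (level 4)
Higher level binds tighter
'&' has higher precedence than '^'


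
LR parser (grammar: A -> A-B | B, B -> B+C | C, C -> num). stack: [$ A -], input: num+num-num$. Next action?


no handle ('A-' is not any RHS); shift 'num'
Action: shift


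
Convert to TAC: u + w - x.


Break into single-operator statements:
t1 = u + w
t2 = t1 - x


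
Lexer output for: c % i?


Scan left to right, longest-match per lexeme
Tokens: ID(c), OP(%), ID(i)


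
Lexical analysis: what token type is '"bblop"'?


Pattern: double-quoted sequence
Type: STRING_LITERAL


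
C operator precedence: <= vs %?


'%' is multiplicative (level 10); '<=' is relational (level 7)
Higher level binds tighter
'%' has higher precedence than '<='


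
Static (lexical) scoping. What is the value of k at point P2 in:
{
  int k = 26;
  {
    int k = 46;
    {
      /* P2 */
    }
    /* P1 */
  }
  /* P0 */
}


P2's block does not declare k; resolves to the enclosing declaration at depth 1
k = 46


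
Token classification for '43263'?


Pattern: digits only
Type: INTEGER_LITERAL


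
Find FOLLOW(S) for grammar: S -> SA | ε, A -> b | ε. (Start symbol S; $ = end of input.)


$ ∈ FOLLOW(S). For each A -> αBβ: add FIRST(β)\{ε} to FOLLOW(B); if β nullable, add FOLLOW(A).
FOLLOW(S) = {$, b}


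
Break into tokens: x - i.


Scan left to right, longest-match per lexeme
Tokens: ID(x), OP(-), ID(i)


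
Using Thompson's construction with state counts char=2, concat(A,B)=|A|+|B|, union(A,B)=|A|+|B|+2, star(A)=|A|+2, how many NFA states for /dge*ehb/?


Syntax tree has 6 char leaf(s), 0 union(s), 1 star(s)
chars contribute 6×2 = 12; each union adds +2; each star adds +2
Total: 12 + 0 + 2 = 14 states


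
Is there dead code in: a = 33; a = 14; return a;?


first assignment to a is overwritten before any read
Dead: 'a = 33'


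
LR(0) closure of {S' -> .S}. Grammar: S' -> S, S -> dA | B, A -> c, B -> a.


Start: S' -> .S
For each item with dot before a nonterminal B, add B -> .γ for every B-production
Closure: [S' -> .S, S -> .dA, S -> .B, B -> .a]


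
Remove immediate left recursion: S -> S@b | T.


Left-recursive alternatives: S@b; non-recursive: T
Introduce S': S -> TS', S' -> @bS' | ε


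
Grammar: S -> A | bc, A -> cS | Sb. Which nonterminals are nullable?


A nonterminal is nullable iff some alternative derives ε (directly, or every symbol in it is nullable)
Nullable: {}


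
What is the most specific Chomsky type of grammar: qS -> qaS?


LHS has context (more than one symbol) and |LHS| ≤ |RHS|
Classification: Type 1 (Context-Sensitive)


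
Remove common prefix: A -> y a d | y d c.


Common prefix: 'y'
Factored: A -> y A', A' -> a d | d c


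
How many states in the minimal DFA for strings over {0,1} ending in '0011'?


Track the longest suffix of input matching a prefix of '0011': 5 classes (prefixes of length 0..4)
Minimal DFA: 5 states


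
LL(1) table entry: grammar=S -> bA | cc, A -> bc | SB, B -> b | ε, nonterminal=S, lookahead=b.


For [S, b]: 'b' ∈ FIRST(bA)
Entry: S -> bA


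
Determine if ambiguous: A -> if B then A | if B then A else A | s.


dangling else: 'if B then if B then s else s' parses two ways
Ambiguous


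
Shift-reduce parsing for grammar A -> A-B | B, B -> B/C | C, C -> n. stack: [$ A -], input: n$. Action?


no handle ('A-' is not any RHS); shift 'n'
Action: shift


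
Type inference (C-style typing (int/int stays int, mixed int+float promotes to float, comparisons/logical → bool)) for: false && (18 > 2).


Operand types: bool && bool
Rule: logical operators take bool operands and yield bool
Result type: bool


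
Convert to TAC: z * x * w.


Break into single-operator statements:
t1 = z * x
t2 = t1 * w


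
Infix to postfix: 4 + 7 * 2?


* has higher precedence, evaluate 7*2 first
Postfix: 4 7 2 * +


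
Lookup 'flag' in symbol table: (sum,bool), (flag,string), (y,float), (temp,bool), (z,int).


Lookup 'flag' → type string


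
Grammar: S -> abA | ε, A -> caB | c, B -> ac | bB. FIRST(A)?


Per alternative of A: FIRST(caB) = {c}; FIRST(c) = {c}
FIRST(A) = {c}


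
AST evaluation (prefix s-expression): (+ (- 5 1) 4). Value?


Evaluate inner: (- 5 1) = 4
Evaluate root: (+ 4 4) = 8
Result: 8


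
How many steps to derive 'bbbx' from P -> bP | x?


Derivation: P => bP => bbP => bbbP => bbbx
Steps: 4


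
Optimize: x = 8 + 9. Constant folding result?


8 + 9 = 17 at compile time
Optimized: x = 17


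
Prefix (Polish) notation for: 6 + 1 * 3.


'*' binds tighter: tree is (+ 6 (* 1 3))
Prefix: + 6 * 1 3


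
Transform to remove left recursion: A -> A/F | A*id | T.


Left-recursive alternatives: A/F, A*id; non-recursive: T
Introduce A': A -> TA', A' -> /FA' | *idA' | ε


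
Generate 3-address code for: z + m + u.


Break into single-operator statements:
t1 = z + m
t2 = t1 + u


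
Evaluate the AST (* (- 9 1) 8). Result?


Evaluate inner: (- 9 1) = 8
Evaluate root: (* 8 8) = 64
Result: 64


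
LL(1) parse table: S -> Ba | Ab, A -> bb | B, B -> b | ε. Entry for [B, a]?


For [B, a]: ε is nullable and 'a' ∈ FOLLOW(B)
Entry: B -> ε


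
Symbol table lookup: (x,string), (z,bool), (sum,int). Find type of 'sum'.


Lookup 'sum' → type int


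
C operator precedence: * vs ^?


'*' is multiplicative (level 10); '^' is bitwise XOR (level 4)
Higher level binds tighter
'*' has higher precedence than '^'


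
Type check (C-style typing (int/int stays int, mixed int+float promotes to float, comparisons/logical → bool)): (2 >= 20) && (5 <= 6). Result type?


Operand types: bool && bool
Rule: logical operators take bool operands and yield bool
Result type: bool


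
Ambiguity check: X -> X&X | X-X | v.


'v&v-v' has two parse trees (no precedence encoded between & and -)
Ambiguous


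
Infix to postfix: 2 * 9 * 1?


Left to right (same or higher precedence on left)
Postfix: 2 9 * 1 *


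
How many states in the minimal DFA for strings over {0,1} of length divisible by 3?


Track length mod 3: states 0..2, accept at 0
Minimal DFA: 3 states


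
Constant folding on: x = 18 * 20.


18 * 20 = 360 at compile time
Optimized: x = 360


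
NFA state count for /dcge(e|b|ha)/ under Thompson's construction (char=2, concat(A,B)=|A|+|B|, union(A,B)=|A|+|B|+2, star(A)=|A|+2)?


Syntax tree has 8 char leaf(s), 2 union(s), 0 star(s)
chars contribute 8×2 = 16; each union adds +2; each star adds +2
Total: 16 + 4 + 0 = 20 states


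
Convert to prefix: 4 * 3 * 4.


left-to-right (same/higher precedence on left): tree is (* (* 4 3) 4)
Prefix: * * 4 3 4


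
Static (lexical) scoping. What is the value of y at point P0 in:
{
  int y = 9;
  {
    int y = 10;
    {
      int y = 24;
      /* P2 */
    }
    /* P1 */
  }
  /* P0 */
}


y declared in the same block as P0
y = 9


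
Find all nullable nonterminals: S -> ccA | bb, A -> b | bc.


A nonterminal is nullable iff some alternative derives ε (directly, or every symbol in it is nullable)
Nullable: {}


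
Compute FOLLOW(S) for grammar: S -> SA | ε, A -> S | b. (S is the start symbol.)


$ ∈ FOLLOW(S). For each A -> αBβ: add FIRST(β)\{ε} to FOLLOW(B); if β nullable, add FOLLOW(A).
FOLLOW(S) = {$, b}


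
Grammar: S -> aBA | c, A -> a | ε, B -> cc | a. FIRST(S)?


Per alternative of S: FIRST(aBA) = {a}; FIRST(c) = {c}
FIRST(S) = {a, c}


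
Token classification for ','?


Pattern: delimiter/punctuation
Type: PUNCTUATION


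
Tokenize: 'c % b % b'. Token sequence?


Scan left to right, longest-match per lexeme
Tokens: ID(c), OP(%), ID(b), OP(%), ID(b)


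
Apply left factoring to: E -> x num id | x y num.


Common prefix: 'x'
Factored: E -> x E', E' -> num id | y num


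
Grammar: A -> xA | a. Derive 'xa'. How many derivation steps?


Derivation: A => xA => xa
Steps: 2


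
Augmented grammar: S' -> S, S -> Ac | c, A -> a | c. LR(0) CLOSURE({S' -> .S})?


Start: S' -> .S
For each item with dot before a nonterminal B, add B -> .γ for every B-production
Closure: [S' -> .S, S -> .Ac, S -> .c, A -> .a, A -> .c]


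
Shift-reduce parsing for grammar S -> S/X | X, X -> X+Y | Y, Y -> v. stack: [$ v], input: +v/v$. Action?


'v' on top is the handle for Y -> v
Action: reduce (Y -> v)


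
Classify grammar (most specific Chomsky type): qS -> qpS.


LHS has context (more than one symbol) and |LHS| ≤ |RHS|
Classification: Type 1 (Context-Sensitive)


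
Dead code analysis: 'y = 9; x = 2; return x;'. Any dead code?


y is assigned but never read
Dead: 'y = 9'


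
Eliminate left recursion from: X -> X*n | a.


Left-recursive alternatives: X*n; non-recursive: a
Introduce X': X -> aX', X' -> *nX' | ε


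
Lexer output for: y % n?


Scan left to right, longest-match per lexeme
Tokens: ID(y), OP(%), ID(n)


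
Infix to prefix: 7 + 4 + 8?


left-to-right (same/higher precedence on left): tree is (+ (+ 7 4) 8)
Prefix: + + 7 4 8


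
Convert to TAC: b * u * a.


Break into single-operator statements:
t1 = b * u
t2 = t1 * a


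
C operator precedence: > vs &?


'>' is relational (level 7); '&' is bitwise AND (level 5)
Higher level binds tighter
'>' has higher precedence than '&'


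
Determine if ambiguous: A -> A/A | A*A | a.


'a/a*a' has two parse trees (no precedence encoded between / and *)
Ambiguous


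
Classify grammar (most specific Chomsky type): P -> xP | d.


Right-linear: every RHS is a terminal or a terminal followed by one nonterminal
Classification: Type 3 (Regular)


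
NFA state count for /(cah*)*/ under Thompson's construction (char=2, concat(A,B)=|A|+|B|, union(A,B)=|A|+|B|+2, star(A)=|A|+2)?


Syntax tree has 3 char leaf(s), 0 union(s), 2 star(s)
chars contribute 3×2 = 6; each union adds +2; each star adds +2
Total: 6 + 0 + 4 = 10 states


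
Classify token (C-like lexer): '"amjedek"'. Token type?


Pattern: double-quoted sequence
Type: STRING_LITERAL


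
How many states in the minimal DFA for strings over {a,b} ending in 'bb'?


Track the longest suffix of input matching a prefix of 'bb': 3 classes (prefixes of length 0..2)
Minimal DFA: 3 states


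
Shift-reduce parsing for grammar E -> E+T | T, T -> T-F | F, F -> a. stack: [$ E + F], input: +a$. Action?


'F' (not preceded by T-) is the handle for T -> F
Action: reduce (T -> F)


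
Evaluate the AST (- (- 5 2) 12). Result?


Evaluate inner: (- 5 2) = 3
Evaluate root: (- 3 12) = -9
Result: -9


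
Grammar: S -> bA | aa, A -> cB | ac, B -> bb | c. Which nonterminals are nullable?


A nonterminal is nullable iff some alternative derives ε (directly, or every symbol in it is nullable)
Nullable: {}


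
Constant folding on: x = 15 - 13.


15 - 13 = 2 at compile time
Optimized: x = 2


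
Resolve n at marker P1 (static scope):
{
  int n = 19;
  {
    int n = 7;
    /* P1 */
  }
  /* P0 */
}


n declared in the same block as P1
n = 7


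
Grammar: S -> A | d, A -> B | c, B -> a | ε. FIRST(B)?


Per alternative of B: FIRST(a) = {a}; FIRST(ε) = {ε}
FIRST(B) = {a, ε}


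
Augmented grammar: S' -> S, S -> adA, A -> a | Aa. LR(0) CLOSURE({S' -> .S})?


Start: S' -> .S
For each item with dot before a nonterminal B, add B -> .γ for every B-production
Closure: [S' -> .S, S -> .adA]


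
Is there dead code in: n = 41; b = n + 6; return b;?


n is read by b's definition; b is returned
No dead code


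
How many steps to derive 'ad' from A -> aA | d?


Derivation: A => aA => ad
Steps: 2


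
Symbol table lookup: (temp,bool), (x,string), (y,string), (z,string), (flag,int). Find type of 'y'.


Lookup 'y' → type string


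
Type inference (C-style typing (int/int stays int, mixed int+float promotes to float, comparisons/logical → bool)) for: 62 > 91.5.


Operand types: int > float
Rule: comparison yields bool
Result type: bool


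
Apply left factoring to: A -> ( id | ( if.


Common prefix: '('
Factored: A -> ( A', A' -> id | if


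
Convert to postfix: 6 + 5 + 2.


Left to right (same or higher precedence on left)
Postfix: 6 5 + 2 +


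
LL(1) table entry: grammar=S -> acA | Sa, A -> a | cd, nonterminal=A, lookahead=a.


For [A, a]: 'a' ∈ FIRST(a)
Entry: A -> a


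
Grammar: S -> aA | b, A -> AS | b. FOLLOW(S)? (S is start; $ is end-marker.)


$ ∈ FOLLOW(S). For each A -> αBβ: add FIRST(β)\{ε} to FOLLOW(B); if β nullable, add FOLLOW(A).
FOLLOW(S) = {$, a, b}


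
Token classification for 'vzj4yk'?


Pattern: letter/underscore followed by alphanumerics, not a keyword
Type: IDENTIFIER


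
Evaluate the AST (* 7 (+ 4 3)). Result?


Evaluate inner: (+ 4 3) = 7
Evaluate root: (* 7 7) = 49
Result: 49


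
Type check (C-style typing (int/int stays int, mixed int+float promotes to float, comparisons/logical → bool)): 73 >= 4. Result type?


Operand types: int >= int
Rule: comparison yields bool
Result type: bool


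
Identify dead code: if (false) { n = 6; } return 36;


condition is constant false, so the whole block is unreachable
Dead: 'if (false) { n = 6; }'


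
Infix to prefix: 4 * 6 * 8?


left-to-right (same/higher precedence on left): tree is (* (* 4 6) 8)
Prefix: * * 4 6 8


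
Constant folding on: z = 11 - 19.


11 - 19 = -8 at compile time
Optimized: z = -8


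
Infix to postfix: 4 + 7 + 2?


Left to right (same or higher precedence on left)
Postfix: 4 7 + 2 +


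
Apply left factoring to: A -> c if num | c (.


Common prefix: 'c'
Factored: A -> c A', A' -> if num | (


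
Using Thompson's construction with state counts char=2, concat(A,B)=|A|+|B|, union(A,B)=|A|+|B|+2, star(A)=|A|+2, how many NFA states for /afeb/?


Syntax tree has 4 char leaf(s), 0 union(s), 0 star(s)
chars contribute 4×2 = 8; each union adds +2; each star adds +2
Total: 8 + 0 + 0 = 8 states


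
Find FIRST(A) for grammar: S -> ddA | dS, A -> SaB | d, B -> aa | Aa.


Per alternative of A: FIRST(SaB) = {d}; FIRST(d) = {d}
FIRST(A) = {d}


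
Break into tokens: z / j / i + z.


Scan left to right, longest-match per lexeme
Tokens: ID(z), OP(/), ID(j), OP(/), ID(i), OP(+), ID(z)


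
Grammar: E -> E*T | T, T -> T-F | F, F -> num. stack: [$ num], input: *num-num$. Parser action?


'num' on top is the handle for F -> num
Action: reduce (F -> num)


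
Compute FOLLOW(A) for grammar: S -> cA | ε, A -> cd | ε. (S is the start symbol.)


$ ∈ FOLLOW(S). For each A -> αBβ: add FIRST(β)\{ε} to FOLLOW(B); if β nullable, add FOLLOW(A).
FOLLOW(A) = {$}


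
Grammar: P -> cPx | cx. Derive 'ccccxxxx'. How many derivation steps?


Derivation: P => cPx => ccPxx => cccPxxx => ccccxxxx
Steps: 4


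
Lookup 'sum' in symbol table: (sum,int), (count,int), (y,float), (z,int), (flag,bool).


Lookup 'sum' → type int


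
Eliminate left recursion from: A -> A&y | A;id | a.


Left-recursive alternatives: A&y, A;id; non-recursive: a
Introduce A': A -> aA', A' -> &yA' | ;idA' | ε


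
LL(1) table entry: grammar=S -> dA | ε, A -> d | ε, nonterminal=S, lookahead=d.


For [S, d]: 'd' ∈ FIRST(dA)
Entry: S -> dA


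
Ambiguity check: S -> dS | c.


right-linear, alternatives start with distinct terminals 'd' vs 'c': unique leftmost derivation
Unambiguous


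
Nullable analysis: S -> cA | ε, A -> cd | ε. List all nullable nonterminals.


A nonterminal is nullable iff some alternative derives ε (directly, or every symbol in it is nullable)
Nullable: {A, S}


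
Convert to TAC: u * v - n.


Break into single-operator statements:
t1 = u * v
t2 = t1 - n


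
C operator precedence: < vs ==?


'<' is relational (level 7); '==' is equality (level 6)
Higher level binds tighter
'<' has higher precedence than '=='


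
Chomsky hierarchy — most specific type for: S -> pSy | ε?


Single nonterminal LHS, but p^n y^n is not regular
Classification: Type 2 (Context-Free)


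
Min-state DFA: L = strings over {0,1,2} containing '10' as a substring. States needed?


KMP-style automaton: 2 progress states + 1 absorbing accept = 3
Minimal DFA: 3 states


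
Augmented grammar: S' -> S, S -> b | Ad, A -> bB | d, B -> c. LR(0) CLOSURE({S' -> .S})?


Start: S' -> .S
For each item with dot before a nonterminal B, add B -> .γ for every B-production
Closure: [S' -> .S, S -> .b, S -> .Ad, A -> .bB, A -> .d]


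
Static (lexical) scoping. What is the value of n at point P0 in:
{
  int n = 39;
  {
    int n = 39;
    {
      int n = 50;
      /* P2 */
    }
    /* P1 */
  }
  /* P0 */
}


n declared in the same block as P0
n = 39


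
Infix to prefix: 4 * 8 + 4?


left-to-right (same/higher precedence on left): tree is (+ (* 4 8) 4)
Prefix: + * 4 8 4


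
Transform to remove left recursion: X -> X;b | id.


Left-recursive alternatives: X;b; non-recursive: id
Introduce X': X -> idX', X' -> ;bX' | ε


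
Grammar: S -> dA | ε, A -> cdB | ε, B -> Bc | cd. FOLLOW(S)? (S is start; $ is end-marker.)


$ ∈ FOLLOW(S). For each A -> αBβ: add FIRST(β)\{ε} to FOLLOW(B); if β nullable, add FOLLOW(A).
FOLLOW(S) = {$}


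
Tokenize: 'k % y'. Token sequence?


Scan left to right, longest-match per lexeme
Tokens: ID(k), OP(%), ID(y)


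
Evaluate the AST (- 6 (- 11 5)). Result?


Evaluate inner: (- 11 5) = 6
Evaluate root: (- 6 6) = 0
Result: 0


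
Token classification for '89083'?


Pattern: digits only
Type: INTEGER_LITERAL


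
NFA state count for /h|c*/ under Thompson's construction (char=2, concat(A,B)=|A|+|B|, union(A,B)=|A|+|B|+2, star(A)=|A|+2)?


Syntax tree has 2 char leaf(s), 1 union(s), 1 star(s)
chars contribute 2×2 = 4; each union adds +2; each star adds +2
Total: 4 + 2 + 2 = 8 states


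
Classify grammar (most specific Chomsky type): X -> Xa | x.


Left-linear: every RHS is a terminal or one nonterminal followed by a terminal
Classification: Type 3 (Regular)


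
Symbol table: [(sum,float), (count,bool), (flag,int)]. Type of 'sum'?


Lookup 'sum' → type float


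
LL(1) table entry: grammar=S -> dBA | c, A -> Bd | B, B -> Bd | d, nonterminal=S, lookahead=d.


For [S, d]: 'd' ∈ FIRST(dBA)
Entry: S -> dBA


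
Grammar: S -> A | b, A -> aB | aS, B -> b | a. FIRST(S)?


Per alternative of S: FIRST(A) = {a}; FIRST(b) = {b}
FIRST(S) = {a, b}


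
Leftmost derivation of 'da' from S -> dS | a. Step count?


Derivation: S => dS => da
Steps: 2


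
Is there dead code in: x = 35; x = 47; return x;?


first assignment to x is overwritten before any read
Dead: 'x = 35'


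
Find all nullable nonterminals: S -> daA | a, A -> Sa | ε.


A nonterminal is nullable iff some alternative derives ε (directly, or every symbol in it is nullable)
Nullable: {A}


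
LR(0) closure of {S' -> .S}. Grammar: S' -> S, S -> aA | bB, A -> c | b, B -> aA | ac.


Start: S' -> .S
For each item with dot before a nonterminal B, add B -> .γ for every B-production
Closure: [S' -> .S, S -> .aA, S -> .bB]


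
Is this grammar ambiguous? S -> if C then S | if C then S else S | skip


dangling else: 'if C then if C then skip else skip' parses two ways
Ambiguous


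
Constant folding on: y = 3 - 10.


3 - 10 = -7 at compile time
Optimized: y = -7


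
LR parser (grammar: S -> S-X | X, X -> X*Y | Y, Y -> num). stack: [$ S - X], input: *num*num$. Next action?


'*' can extend X; shift to build X -> X*Y
Action: shift


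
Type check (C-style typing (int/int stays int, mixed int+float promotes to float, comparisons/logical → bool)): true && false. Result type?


Operand types: bool && bool
Rule: logical operators take bool operands and yield bool
Result type: bool


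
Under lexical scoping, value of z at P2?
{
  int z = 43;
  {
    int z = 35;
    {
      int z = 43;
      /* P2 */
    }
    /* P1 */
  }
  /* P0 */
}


z declared in the same block as P2
z = 43


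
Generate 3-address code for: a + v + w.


Break into single-operator statements:
t1 = a + v
t2 = t1 + w


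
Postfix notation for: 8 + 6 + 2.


Left to right (same or higher precedence on left)
Postfix: 8 6 + 2 +


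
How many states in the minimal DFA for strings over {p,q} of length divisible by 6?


Track length mod 6: states 0..5, accept at 0
Minimal DFA: 6 states


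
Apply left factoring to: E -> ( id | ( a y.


Common prefix: '('
Factored: E -> ( E', E' -> id | a y


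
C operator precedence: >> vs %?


'%' is multiplicative (level 10); '>>' is shift (level 8)
Higher level binds tighter
'%' has higher precedence than '>>'


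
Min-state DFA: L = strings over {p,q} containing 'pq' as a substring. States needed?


KMP-style automaton: 2 progress states + 1 absorbing accept = 3
Minimal DFA: 3 states


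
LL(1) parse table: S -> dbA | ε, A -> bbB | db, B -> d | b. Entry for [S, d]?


For [S, d]: 'd' ∈ FIRST(dbA)
Entry: S -> dbA


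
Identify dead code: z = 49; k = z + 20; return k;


z is read by k's definition; k is returned
No dead code


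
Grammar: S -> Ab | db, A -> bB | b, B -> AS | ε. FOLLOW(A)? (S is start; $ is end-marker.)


$ ∈ FOLLOW(S). For each A -> αBβ: add FIRST(β)\{ε} to FOLLOW(B); if β nullable, add FOLLOW(A).
FOLLOW(A) = {b, d}


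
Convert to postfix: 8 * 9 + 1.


Left to right (same or higher precedence on left)
Postfix: 8 9 * 1 +


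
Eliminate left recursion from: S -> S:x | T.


Left-recursive alternatives: S:x; non-recursive: T
Introduce S': S -> TS', S' -> :xS' | ε


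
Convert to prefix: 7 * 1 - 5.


left-to-right (same/higher precedence on left): tree is (- (* 7 1) 5)
Prefix: - * 7 1 5


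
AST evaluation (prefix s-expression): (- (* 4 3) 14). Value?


Evaluate inner: (* 4 3) = 12
Evaluate root: (- 12 14) = -2
Result: -2


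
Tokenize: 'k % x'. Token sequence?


Scan left to right, longest-match per lexeme
Tokens: ID(k), OP(%), ID(x)


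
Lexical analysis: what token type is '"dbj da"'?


Pattern: double-quoted sequence
Type: STRING_LITERAL


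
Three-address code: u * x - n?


Break into single-operator statements:
t1 = u * x
t2 = t1 - n


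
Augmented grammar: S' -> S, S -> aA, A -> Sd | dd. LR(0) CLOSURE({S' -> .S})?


Start: S' -> .S
For each item with dot before a nonterminal B, add B -> .γ for every B-production
Closure: [S' -> .S, S -> .aA]


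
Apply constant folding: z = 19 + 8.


19 + 8 = 27 at compile time
Optimized: z = 27


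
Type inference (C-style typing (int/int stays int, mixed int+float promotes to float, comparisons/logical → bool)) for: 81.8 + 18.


Operand types: float + int
Rule: mixed int/float promotes to float; int/int stays int
Result type: float


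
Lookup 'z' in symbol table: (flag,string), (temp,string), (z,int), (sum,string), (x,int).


Lookup 'z' → type int


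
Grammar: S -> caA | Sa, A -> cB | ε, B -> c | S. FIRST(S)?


Per alternative of S: FIRST(caA) = {c}; FIRST(Sa) = {c}
FIRST(S) = {c}


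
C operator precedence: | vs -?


'-' is additive (level 9); '|' is bitwise OR (level 3)
Higher level binds tighter
'-' has higher precedence than '|'


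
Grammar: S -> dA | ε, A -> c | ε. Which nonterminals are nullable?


A nonterminal is nullable iff some alternative derives ε (directly, or every symbol in it is nullable)
Nullable: {A, S}


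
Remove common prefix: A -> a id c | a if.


Common prefix: 'a'
Factored: A -> a A', A' -> id c | if


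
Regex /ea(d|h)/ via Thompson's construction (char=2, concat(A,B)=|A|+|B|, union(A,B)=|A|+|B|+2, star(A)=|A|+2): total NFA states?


Syntax tree has 4 char leaf(s), 1 union(s), 0 star(s)
chars contribute 4×2 = 8; each union adds +2; each star adds +2
Total: 8 + 2 + 0 = 10 states


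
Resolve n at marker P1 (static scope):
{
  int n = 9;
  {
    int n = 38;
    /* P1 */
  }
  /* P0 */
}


n declared in the same block as P1
n = 38


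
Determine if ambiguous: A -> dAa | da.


balanced d^n…a^n: each string has a unique parse
Unambiguous


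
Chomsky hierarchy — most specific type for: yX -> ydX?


LHS has context (more than one symbol) and |LHS| ≤ |RHS|
Classification: Type 1 (Context-Sensitive)


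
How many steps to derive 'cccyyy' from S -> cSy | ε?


Derivation: S => cSy => ccSyy => cccSyyy => cccyyy
Steps: 4


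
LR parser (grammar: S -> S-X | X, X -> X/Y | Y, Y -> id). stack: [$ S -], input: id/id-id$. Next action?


no handle ('S-' is not any RHS); shift 'id'
Action: shift


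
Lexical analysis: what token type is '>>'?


Pattern: operator symbol
Type: OPERATOR


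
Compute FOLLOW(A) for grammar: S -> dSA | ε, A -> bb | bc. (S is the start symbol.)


$ ∈ FOLLOW(S). For each A -> αBβ: add FIRST(β)\{ε} to FOLLOW(B); if β nullable, add FOLLOW(A).
FOLLOW(A) = {$, b}


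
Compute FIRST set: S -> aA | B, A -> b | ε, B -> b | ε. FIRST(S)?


Per alternative of S: FIRST(aA) = {a}; FIRST(B) = {b, ε}
FIRST(S) = {a, b, ε}


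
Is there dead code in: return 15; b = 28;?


statement follows a return and is unreachable
Dead: 'b = 28'


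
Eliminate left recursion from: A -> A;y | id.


Left-recursive alternatives: A;y; non-recursive: id
Introduce A': A -> idA', A' -> ;yA' | ε


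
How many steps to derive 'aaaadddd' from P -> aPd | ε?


Derivation: P => aPd => aaPdd => aaaPddd => aaaaPdddd => aaaadddd
Steps: 5


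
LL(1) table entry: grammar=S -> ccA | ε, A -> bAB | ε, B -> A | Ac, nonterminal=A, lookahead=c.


For [A, c]: ε is nullable and 'c' ∈ FOLLOW(A)
Entry: A -> ε


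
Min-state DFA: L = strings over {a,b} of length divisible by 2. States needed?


Track length mod 2: states 0..1, accept at 0
Minimal DFA: 2 states


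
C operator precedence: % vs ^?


'%' is multiplicative (level 10); '^' is bitwise XOR (level 4)
Higher level binds tighter
'%' has higher precedence than '^'


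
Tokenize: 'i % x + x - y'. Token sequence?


Scan left to right, longest-match per lexeme
Tokens: ID(i), OP(%), ID(x), OP(+), ID(x), OP(-), ID(y)


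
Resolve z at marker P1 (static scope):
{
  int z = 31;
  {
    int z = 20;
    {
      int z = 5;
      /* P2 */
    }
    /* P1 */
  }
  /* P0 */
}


z declared in the same block as P1
z = 20


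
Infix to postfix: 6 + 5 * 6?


* has higher precedence, evaluate 5*6 first
Postfix: 6 5 6 * +


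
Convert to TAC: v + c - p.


Break into single-operator statements:
t1 = v + c
t2 = t1 - p


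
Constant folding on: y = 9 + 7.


9 + 7 = 16 at compile time
Optimized: y = 16


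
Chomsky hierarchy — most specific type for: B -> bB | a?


Right-linear: every RHS is a terminal or a terminal followed by one nonterminal
Classification: Type 3 (Regular)


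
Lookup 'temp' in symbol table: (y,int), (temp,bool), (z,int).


Lookup 'temp' → type bool


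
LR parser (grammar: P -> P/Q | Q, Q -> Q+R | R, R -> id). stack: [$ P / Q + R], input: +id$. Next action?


handle 'Q+R' on top
Action: reduce (Q -> Q+R)


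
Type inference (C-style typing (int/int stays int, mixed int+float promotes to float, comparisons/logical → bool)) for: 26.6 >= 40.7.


Operand types: float >= float
Rule: comparison yields bool
Result type: bool


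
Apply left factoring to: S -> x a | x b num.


Common prefix: 'x'
Factored: S -> x S', S' -> a | b num


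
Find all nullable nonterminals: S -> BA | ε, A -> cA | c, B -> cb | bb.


A nonterminal is nullable iff some alternative derives ε (directly, or every symbol in it is nullable)
Nullable: {S}


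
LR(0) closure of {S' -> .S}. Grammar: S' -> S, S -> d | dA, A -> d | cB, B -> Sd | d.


Start: S' -> .S
For each item with dot before a nonterminal B, add B -> .γ for every B-production
Closure: [S' -> .S, S -> .d, S -> .dA]


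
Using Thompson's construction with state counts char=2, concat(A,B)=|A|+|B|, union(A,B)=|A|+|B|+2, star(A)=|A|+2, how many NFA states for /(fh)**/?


Syntax tree has 2 char leaf(s), 0 union(s), 2 star(s)
chars contribute 2×2 = 4; each union adds +2; each star adds +2
Total: 4 + 0 + 4 = 8 states


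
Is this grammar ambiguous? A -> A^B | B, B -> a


precedence layered via separate nonterminal B: deterministic
Unambiguous


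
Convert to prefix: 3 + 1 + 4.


left-to-right (same/higher precedence on left): tree is (+ (+ 3 1) 4)
Prefix: + + 3 1 4


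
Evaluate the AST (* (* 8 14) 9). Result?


Evaluate inner: (* 8 14) = 112
Evaluate root: (* 112 9) = 1008
Result: 1008


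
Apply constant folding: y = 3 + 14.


3 + 14 = 17 at compile time
Optimized: y = 17


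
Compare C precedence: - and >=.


'-' is additive (level 9); '>=' is relational (level 7)
Higher level binds tighter
'-' has higher precedence than '>='


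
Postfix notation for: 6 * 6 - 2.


Left to right (same or higher precedence on left)
Postfix: 6 6 * 2 -


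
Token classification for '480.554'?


Pattern: digits with a decimal point
Type: FLOAT_LITERAL


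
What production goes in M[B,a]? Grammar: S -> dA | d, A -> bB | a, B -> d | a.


For [B, a]: 'a' ∈ FIRST(a)
Entry: B -> a


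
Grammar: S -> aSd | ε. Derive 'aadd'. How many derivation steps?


Derivation: S => aSd => aaSdd => aadd
Steps: 3


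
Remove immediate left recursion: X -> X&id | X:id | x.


Left-recursive alternatives: X&id, X:id; non-recursive: x
Introduce X': X -> xX', X' -> &idX' | :idX' | ε


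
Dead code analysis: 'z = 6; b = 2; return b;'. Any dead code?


z is assigned but never read
Dead: 'z = 6'


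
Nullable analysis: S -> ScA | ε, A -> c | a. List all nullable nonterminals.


A nonterminal is nullable iff some alternative derives ε (directly, or every symbol in it is nullable)
Nullable: {S}


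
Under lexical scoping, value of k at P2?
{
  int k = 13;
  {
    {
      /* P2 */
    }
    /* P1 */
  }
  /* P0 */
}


P2's block does not declare k; resolves to the enclosing declaration at depth 0
k = 13


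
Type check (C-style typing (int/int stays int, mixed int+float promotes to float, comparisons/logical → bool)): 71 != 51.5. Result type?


Operand types: int != float
Rule: comparison yields bool
Result type: bool


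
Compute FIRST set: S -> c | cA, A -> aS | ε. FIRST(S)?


Per alternative of S: FIRST(c) = {c}; FIRST(cA) = {c}
FIRST(S) = {c}


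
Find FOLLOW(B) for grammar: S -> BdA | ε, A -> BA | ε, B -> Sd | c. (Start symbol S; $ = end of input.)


$ ∈ FOLLOW(S). For each A -> αBβ: add FIRST(β)\{ε} to FOLLOW(B); if β nullable, add FOLLOW(A).
FOLLOW(B) = {$, c, d}


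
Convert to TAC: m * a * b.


Break into single-operator statements:
t1 = m * a
t2 = t1 * b


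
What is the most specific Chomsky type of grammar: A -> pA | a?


Right-linear: every RHS is a terminal or a terminal followed by one nonterminal
Classification: Type 3 (Regular)


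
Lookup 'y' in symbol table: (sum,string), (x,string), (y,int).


Lookup 'y' → type int


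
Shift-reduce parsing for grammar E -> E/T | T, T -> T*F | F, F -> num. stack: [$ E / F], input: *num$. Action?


'F' (not preceded by T*) is the handle for T -> F
Action: reduce (T -> F)


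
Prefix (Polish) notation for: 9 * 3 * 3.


left-to-right (same/higher precedence on left): tree is (* (* 9 3) 3)
Prefix: * * 9 3 3


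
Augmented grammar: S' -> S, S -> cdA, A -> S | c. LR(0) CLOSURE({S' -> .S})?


Start: S' -> .S
For each item with dot before a nonterminal B, add B -> .γ for every B-production
Closure: [S' -> .S, S -> .cdA]


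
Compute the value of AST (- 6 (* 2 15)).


Evaluate inner: (* 2 15) = 30
Evaluate root: (- 6 30) = -24
Result: -24


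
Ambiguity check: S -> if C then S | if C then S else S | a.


dangling else: 'if C then if C then a else a' parses two ways
Ambiguous


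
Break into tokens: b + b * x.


Scan left to right, longest-match per lexeme
Tokens: ID(b), OP(+), ID(b), OP(*), ID(x)


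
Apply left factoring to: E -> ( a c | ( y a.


Common prefix: '('
Factored: E -> ( E', E' -> a c | y a


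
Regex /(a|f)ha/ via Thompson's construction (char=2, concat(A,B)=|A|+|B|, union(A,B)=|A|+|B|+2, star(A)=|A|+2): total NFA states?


Syntax tree has 4 char leaf(s), 1 union(s), 0 star(s)
chars contribute 4×2 = 8; each union adds +2; each star adds +2
Total: 8 + 2 + 0 = 10 states


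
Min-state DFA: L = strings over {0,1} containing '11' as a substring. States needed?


KMP-style automaton: 2 progress states + 1 absorbing accept = 3
Minimal DFA: 3 states


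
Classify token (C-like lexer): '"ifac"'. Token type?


Pattern: double-quoted sequence
Type: STRING_LITERAL


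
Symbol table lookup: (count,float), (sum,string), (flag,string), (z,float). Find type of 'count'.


Lookup 'count' → type float


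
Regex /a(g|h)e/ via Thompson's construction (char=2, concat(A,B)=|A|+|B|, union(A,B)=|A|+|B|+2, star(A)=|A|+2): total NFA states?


Syntax tree has 4 char leaf(s), 1 union(s), 0 star(s)
chars contribute 4×2 = 8; each union adds +2; each star adds +2
Total: 8 + 2 + 0 = 10 states


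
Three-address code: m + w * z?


Break into single-operator statements:
t1 = w * z
t2 = m + t1


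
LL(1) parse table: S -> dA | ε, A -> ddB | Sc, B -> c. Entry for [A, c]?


For [A, c]: 'c' ∈ FIRST(Sc)
Entry: A -> Sc


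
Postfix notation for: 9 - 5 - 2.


Left to right (same or higher precedence on left)
Postfix: 9 5 - 2 -


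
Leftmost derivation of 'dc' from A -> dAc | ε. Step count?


Derivation: A => dAc => dc
Steps: 2


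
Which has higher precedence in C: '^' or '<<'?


'<<' is shift (level 8); '^' is bitwise XOR (level 4)
Higher level binds tighter
'<<' has higher precedence than '^'


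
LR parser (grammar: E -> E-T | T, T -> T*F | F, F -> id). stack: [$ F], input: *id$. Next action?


'F' (not preceded by T*) is the handle for T -> F
Action: reduce (T -> F)


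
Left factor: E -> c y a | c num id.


Common prefix: 'c'
Factored: E -> c E', E' -> y a | num id


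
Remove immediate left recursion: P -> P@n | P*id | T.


Left-recursive alternatives: P@n, P*id; non-recursive: T
Introduce P': P -> TP', P' -> @nP' | *idP' | ε


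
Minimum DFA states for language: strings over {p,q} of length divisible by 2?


Track length mod 2: states 0..1, accept at 0
Minimal DFA: 2 states


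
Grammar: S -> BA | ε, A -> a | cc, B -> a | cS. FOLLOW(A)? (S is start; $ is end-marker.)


$ ∈ FOLLOW(S). For each A -> αBβ: add FIRST(β)\{ε} to FOLLOW(B); if β nullable, add FOLLOW(A).
FOLLOW(A) = {$, a, c}


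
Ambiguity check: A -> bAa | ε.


balanced b^n…a^n: each string has a unique parse
Unambiguous


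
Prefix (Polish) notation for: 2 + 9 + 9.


left-to-right (same/higher precedence on left): tree is (+ (+ 2 9) 9)
Prefix: + + 2 9 9


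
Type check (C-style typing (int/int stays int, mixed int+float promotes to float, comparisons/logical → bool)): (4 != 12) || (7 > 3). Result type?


Operand types: bool || bool
Rule: logical operators take bool operands and yield bool
Result type: bool


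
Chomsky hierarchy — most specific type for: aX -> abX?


LHS has context (more than one symbol) and |LHS| ≤ |RHS|
Classification: Type 1 (Context-Sensitive)


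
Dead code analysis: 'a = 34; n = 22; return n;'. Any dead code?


a is assigned but never read
Dead: 'a = 34'


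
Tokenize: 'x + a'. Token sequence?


Scan left to right, longest-match per lexeme
Tokens: ID(x), OP(+), ID(a)


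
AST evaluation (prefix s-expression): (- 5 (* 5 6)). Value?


Evaluate inner: (* 5 6) = 30
Evaluate root: (- 5 30) = -25
Result: -25


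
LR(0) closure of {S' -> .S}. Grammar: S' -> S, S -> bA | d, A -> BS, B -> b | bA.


Start: S' -> .S
For each item with dot before a nonterminal B, add B -> .γ for every B-production
Closure: [S' -> .S, S -> .bA, S -> .d]


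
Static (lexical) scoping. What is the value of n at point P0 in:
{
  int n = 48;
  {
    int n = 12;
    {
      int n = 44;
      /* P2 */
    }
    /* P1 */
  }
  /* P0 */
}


n declared in the same block as P0
n = 48


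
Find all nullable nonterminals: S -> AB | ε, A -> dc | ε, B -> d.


A nonterminal is nullable iff some alternative derives ε (directly, or every symbol in it is nullable)
Nullable: {A, S}


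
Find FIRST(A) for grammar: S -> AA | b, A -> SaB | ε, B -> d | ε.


Per alternative of A: FIRST(SaB) = {a, b}; FIRST(ε) = {ε}
FIRST(A) = {a, b, ε}


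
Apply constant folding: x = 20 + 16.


20 + 16 = 36 at compile time
Optimized: x = 36


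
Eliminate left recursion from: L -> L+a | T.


Left-recursive alternatives: L+a; non-recursive: T
Introduce L': L -> TL', L' -> +aL' | ε


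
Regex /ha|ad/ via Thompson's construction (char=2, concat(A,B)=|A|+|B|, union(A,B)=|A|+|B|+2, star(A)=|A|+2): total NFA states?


Syntax tree has 4 char leaf(s), 1 union(s), 0 star(s)
chars contribute 4×2 = 8; each union adds +2; each star adds +2
Total: 8 + 2 + 0 = 10 states


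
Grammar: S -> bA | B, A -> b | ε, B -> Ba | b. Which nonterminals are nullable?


A nonterminal is nullable iff some alternative derives ε (directly, or every symbol in it is nullable)
Nullable: {A}


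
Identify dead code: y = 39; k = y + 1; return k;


y is read by k's definition; k is returned
No dead code


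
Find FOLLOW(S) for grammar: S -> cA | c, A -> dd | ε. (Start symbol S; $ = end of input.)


$ ∈ FOLLOW(S). For each A -> αBβ: add FIRST(β)\{ε} to FOLLOW(B); if β nullable, add FOLLOW(A).
FOLLOW(S) = {$}


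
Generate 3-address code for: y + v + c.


Break into single-operator statements:
t1 = y + v
t2 = t1 + c


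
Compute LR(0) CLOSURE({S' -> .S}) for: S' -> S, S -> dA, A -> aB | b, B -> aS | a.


Start: S' -> .S
For each item with dot before a nonterminal B, add B -> .γ for every B-production
Closure: [S' -> .S, S -> .dA]


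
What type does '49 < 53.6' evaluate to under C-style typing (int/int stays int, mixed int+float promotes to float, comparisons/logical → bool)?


Operand types: int < float
Rule: comparison yields bool
Result type: bool
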